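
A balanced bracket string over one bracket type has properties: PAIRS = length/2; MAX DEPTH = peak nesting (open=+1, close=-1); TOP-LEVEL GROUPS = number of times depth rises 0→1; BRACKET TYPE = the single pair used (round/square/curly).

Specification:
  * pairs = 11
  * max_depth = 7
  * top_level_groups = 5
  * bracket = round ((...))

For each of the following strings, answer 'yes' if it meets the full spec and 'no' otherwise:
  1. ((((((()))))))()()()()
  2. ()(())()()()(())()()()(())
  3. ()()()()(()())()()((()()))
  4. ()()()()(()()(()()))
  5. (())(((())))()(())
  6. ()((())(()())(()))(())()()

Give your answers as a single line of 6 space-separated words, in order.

String 1 '((((((()))))))()()()()': depth seq [1 2 3 4 5 6 7 6 5 4 3 2 1 0 1 0 1 0 1 0 1 0]
  -> pairs=11 depth=7 groups=5 -> yes
String 2 '()(())()()()(())()()()(())': depth seq [1 0 1 2 1 0 1 0 1 0 1 0 1 2 1 0 1 0 1 0 1 0 1 2 1 0]
  -> pairs=13 depth=2 groups=10 -> no
String 3 '()()()()(()())()()((()()))': depth seq [1 0 1 0 1 0 1 0 1 2 1 2 1 0 1 0 1 0 1 2 3 2 3 2 1 0]
  -> pairs=13 depth=3 groups=8 -> no
String 4 '()()()()(()()(()()))': depth seq [1 0 1 0 1 0 1 0 1 2 1 2 1 2 3 2 3 2 1 0]
  -> pairs=10 depth=3 groups=5 -> no
String 5 '(())(((())))()(())': depth seq [1 2 1 0 1 2 3 4 3 2 1 0 1 0 1 2 1 0]
  -> pairs=9 depth=4 groups=4 -> no
String 6 '()((())(()())(()))(())()()': depth seq [1 0 1 2 3 2 1 2 3 2 3 2 1 2 3 2 1 0 1 2 1 0 1 0 1 0]
  -> pairs=13 depth=3 groups=5 -> no

Answer: yes no no no no no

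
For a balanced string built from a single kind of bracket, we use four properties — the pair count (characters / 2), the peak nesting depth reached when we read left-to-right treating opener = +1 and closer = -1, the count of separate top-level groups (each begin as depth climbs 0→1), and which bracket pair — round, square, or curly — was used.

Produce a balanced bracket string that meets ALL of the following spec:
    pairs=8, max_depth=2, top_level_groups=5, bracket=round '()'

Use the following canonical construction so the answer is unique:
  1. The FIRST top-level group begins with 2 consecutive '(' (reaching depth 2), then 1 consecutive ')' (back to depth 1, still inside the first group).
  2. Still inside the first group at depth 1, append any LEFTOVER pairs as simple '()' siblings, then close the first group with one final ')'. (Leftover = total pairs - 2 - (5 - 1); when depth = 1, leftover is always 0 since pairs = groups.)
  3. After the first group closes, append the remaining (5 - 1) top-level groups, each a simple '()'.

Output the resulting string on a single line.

Spec: pairs=8 depth=2 groups=5
Leftover pairs = 8 - 2 - (5-1) = 2
First group: deep chain of depth 2 + 2 sibling pairs
Remaining 4 groups: simple '()' each

Answer: (()()())()()()()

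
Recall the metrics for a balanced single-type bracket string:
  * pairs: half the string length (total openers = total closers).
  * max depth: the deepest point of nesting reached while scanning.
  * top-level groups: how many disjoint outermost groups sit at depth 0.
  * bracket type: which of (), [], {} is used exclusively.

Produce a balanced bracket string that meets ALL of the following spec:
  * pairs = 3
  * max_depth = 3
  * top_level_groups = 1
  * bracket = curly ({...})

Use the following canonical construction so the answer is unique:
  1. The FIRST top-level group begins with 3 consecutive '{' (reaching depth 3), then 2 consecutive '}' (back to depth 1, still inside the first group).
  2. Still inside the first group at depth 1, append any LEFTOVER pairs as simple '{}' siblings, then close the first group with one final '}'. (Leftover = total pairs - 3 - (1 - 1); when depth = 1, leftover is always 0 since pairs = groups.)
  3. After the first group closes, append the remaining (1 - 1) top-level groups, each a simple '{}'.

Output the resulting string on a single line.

Answer: {{{}}}

Derivation:
Spec: pairs=3 depth=3 groups=1
Leftover pairs = 3 - 3 - (1-1) = 0
First group: deep chain of depth 3 + 0 sibling pairs
Remaining 0 groups: simple '{}' each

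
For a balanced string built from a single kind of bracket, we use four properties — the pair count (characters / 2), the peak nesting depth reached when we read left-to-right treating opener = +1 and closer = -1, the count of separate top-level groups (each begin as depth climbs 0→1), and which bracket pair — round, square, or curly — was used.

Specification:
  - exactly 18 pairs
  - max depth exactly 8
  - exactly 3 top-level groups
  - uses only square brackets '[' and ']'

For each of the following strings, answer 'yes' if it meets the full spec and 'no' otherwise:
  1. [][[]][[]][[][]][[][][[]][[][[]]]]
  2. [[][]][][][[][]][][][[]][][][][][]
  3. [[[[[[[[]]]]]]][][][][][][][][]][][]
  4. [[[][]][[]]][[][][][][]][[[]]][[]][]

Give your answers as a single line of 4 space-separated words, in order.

Answer: no no yes no

Derivation:
String 1 '[][[]][[]][[][]][[][][[]][[][[]]]]': depth seq [1 0 1 2 1 0 1 2 1 0 1 2 1 2 1 0 1 2 1 2 1 2 3 2 1 2 3 2 3 4 3 2 1 0]
  -> pairs=17 depth=4 groups=5 -> no
String 2 '[[][]][][][[][]][][][[]][][][][][]': depth seq [1 2 1 2 1 0 1 0 1 0 1 2 1 2 1 0 1 0 1 0 1 2 1 0 1 0 1 0 1 0 1 0 1 0]
  -> pairs=17 depth=2 groups=12 -> no
String 3 '[[[[[[[[]]]]]]][][][][][][][][]][][]': depth seq [1 2 3 4 5 6 7 8 7 6 5 4 3 2 1 2 1 2 1 2 1 2 1 2 1 2 1 2 1 2 1 0 1 0 1 0]
  -> pairs=18 depth=8 groups=3 -> yes
String 4 '[[[][]][[]]][[][][][][]][[[]]][[]][]': depth seq [1 2 3 2 3 2 1 2 3 2 1 0 1 2 1 2 1 2 1 2 1 2 1 0 1 2 3 2 1 0 1 2 1 0 1 0]
  -> pairs=18 depth=3 groups=5 -> no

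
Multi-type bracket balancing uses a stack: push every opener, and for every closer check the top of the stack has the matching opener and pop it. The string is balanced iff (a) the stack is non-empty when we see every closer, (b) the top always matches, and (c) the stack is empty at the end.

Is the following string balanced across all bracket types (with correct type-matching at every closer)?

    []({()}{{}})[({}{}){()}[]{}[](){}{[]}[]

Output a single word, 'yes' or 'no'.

pos 0: push '['; stack = [
pos 1: ']' matches '['; pop; stack = (empty)
pos 2: push '('; stack = (
pos 3: push '{'; stack = ({
pos 4: push '('; stack = ({(
pos 5: ')' matches '('; pop; stack = ({
pos 6: '}' matches '{'; pop; stack = (
pos 7: push '{'; stack = ({
pos 8: push '{'; stack = ({{
pos 9: '}' matches '{'; pop; stack = ({
pos 10: '}' matches '{'; pop; stack = (
pos 11: ')' matches '('; pop; stack = (empty)
pos 12: push '['; stack = [
pos 13: push '('; stack = [(
pos 14: push '{'; stack = [({
pos 15: '}' matches '{'; pop; stack = [(
pos 16: push '{'; stack = [({
pos 17: '}' matches '{'; pop; stack = [(
pos 18: ')' matches '('; pop; stack = [
pos 19: push '{'; stack = [{
pos 20: push '('; stack = [{(
pos 21: ')' matches '('; pop; stack = [{
pos 22: '}' matches '{'; pop; stack = [
pos 23: push '['; stack = [[
pos 24: ']' matches '['; pop; stack = [
pos 25: push '{'; stack = [{
pos 26: '}' matches '{'; pop; stack = [
pos 27: push '['; stack = [[
pos 28: ']' matches '['; pop; stack = [
pos 29: push '('; stack = [(
pos 30: ')' matches '('; pop; stack = [
pos 31: push '{'; stack = [{
pos 32: '}' matches '{'; pop; stack = [
pos 33: push '{'; stack = [{
pos 34: push '['; stack = [{[
pos 35: ']' matches '['; pop; stack = [{
pos 36: '}' matches '{'; pop; stack = [
pos 37: push '['; stack = [[
pos 38: ']' matches '['; pop; stack = [
end: stack still non-empty ([) → INVALID
Verdict: unclosed openers at end: [ → no

Answer: no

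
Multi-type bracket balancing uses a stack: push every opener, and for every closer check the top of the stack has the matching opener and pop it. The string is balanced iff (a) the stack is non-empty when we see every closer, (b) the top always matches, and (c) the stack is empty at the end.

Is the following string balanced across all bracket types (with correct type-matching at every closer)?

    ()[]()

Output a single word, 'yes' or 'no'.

Answer: yes

Derivation:
pos 0: push '('; stack = (
pos 1: ')' matches '('; pop; stack = (empty)
pos 2: push '['; stack = [
pos 3: ']' matches '['; pop; stack = (empty)
pos 4: push '('; stack = (
pos 5: ')' matches '('; pop; stack = (empty)
end: stack empty → VALID
Verdict: properly nested → yes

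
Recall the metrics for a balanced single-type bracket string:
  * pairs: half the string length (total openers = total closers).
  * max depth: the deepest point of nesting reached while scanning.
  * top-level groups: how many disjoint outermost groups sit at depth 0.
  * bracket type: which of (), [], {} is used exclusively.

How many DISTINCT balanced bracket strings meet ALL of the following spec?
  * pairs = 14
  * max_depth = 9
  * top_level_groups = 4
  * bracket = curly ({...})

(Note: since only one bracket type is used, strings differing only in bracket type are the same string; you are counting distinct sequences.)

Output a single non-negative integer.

Spec: pairs=14 depth=9 groups=4
Count(depth <= 9) = 326792
Count(depth <= 8) = 326044
Count(depth == 9) = 326792 - 326044 = 748

Answer: 748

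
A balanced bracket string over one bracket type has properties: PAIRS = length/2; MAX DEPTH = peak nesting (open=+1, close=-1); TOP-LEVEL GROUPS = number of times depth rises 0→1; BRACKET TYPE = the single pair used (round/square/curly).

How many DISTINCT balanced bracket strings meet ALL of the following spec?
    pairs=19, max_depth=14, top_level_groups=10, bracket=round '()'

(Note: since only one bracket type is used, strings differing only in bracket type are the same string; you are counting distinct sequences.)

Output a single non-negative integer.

Answer: 0

Derivation:
Spec: pairs=19 depth=14 groups=10
Count(depth <= 14) = 2466750
Count(depth <= 13) = 2466750
Count(depth == 14) = 2466750 - 2466750 = 0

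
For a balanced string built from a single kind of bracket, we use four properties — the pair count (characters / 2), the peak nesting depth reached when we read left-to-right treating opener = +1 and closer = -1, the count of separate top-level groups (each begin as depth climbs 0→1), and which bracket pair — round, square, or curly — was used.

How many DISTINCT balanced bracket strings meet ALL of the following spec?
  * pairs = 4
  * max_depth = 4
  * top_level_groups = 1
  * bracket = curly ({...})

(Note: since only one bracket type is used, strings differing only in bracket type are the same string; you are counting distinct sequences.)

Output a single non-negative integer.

Answer: 1

Derivation:
Spec: pairs=4 depth=4 groups=1
Count(depth <= 4) = 5
Count(depth <= 3) = 4
Count(depth == 4) = 5 - 4 = 1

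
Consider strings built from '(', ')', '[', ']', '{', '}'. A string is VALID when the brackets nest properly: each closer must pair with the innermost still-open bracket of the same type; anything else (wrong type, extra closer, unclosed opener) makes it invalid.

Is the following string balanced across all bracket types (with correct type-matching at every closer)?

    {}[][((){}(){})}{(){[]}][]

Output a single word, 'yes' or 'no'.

Answer: no

Derivation:
pos 0: push '{'; stack = {
pos 1: '}' matches '{'; pop; stack = (empty)
pos 2: push '['; stack = [
pos 3: ']' matches '['; pop; stack = (empty)
pos 4: push '['; stack = [
pos 5: push '('; stack = [(
pos 6: push '('; stack = [((
pos 7: ')' matches '('; pop; stack = [(
pos 8: push '{'; stack = [({
pos 9: '}' matches '{'; pop; stack = [(
pos 10: push '('; stack = [((
pos 11: ')' matches '('; pop; stack = [(
pos 12: push '{'; stack = [({
pos 13: '}' matches '{'; pop; stack = [(
pos 14: ')' matches '('; pop; stack = [
pos 15: saw closer '}' but top of stack is '[' (expected ']') → INVALID
Verdict: type mismatch at position 15: '}' closes '[' → no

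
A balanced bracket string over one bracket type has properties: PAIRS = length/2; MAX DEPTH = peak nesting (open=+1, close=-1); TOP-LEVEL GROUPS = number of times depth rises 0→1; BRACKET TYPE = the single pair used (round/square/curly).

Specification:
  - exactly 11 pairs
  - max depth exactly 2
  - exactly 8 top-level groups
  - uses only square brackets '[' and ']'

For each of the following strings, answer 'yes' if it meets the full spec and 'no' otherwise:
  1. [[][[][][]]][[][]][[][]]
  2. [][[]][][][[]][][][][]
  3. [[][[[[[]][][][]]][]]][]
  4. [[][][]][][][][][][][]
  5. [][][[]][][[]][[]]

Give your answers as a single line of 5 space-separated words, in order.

Answer: no no no yes no

Derivation:
String 1 '[[][[][][]]][[][]][[][]]': depth seq [1 2 1 2 3 2 3 2 3 2 1 0 1 2 1 2 1 0 1 2 1 2 1 0]
  -> pairs=12 depth=3 groups=3 -> no
String 2 '[][[]][][][[]][][][][]': depth seq [1 0 1 2 1 0 1 0 1 0 1 2 1 0 1 0 1 0 1 0 1 0]
  -> pairs=11 depth=2 groups=9 -> no
String 3 '[[][[[[[]][][][]]][]]][]': depth seq [1 2 1 2 3 4 5 6 5 4 5 4 5 4 5 4 3 2 3 2 1 0 1 0]
  -> pairs=12 depth=6 groups=2 -> no
String 4 '[[][][]][][][][][][][]': depth seq [1 2 1 2 1 2 1 0 1 0 1 0 1 0 1 0 1 0 1 0 1 0]
  -> pairs=11 depth=2 groups=8 -> yes
String 5 '[][][[]][][[]][[]]': depth seq [1 0 1 0 1 2 1 0 1 0 1 2 1 0 1 2 1 0]
  -> pairs=9 depth=2 groups=6 -> no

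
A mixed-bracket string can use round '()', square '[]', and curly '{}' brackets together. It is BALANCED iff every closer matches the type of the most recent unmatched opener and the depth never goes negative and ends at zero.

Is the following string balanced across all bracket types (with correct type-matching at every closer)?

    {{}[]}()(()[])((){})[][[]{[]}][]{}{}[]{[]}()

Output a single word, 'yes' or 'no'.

Answer: yes

Derivation:
pos 0: push '{'; stack = {
pos 1: push '{'; stack = {{
pos 2: '}' matches '{'; pop; stack = {
pos 3: push '['; stack = {[
pos 4: ']' matches '['; pop; stack = {
pos 5: '}' matches '{'; pop; stack = (empty)
pos 6: push '('; stack = (
pos 7: ')' matches '('; pop; stack = (empty)
pos 8: push '('; stack = (
pos 9: push '('; stack = ((
pos 10: ')' matches '('; pop; stack = (
pos 11: push '['; stack = ([
pos 12: ']' matches '['; pop; stack = (
pos 13: ')' matches '('; pop; stack = (empty)
pos 14: push '('; stack = (
pos 15: push '('; stack = ((
pos 16: ')' matches '('; pop; stack = (
pos 17: push '{'; stack = ({
pos 18: '}' matches '{'; pop; stack = (
pos 19: ')' matches '('; pop; stack = (empty)
pos 20: push '['; stack = [
pos 21: ']' matches '['; pop; stack = (empty)
pos 22: push '['; stack = [
pos 23: push '['; stack = [[
pos 24: ']' matches '['; pop; stack = [
pos 25: push '{'; stack = [{
pos 26: push '['; stack = [{[
pos 27: ']' matches '['; pop; stack = [{
pos 28: '}' matches '{'; pop; stack = [
pos 29: ']' matches '['; pop; stack = (empty)
pos 30: push '['; stack = [
pos 31: ']' matches '['; pop; stack = (empty)
pos 32: push '{'; stack = {
pos 33: '}' matches '{'; pop; stack = (empty)
pos 34: push '{'; stack = {
pos 35: '}' matches '{'; pop; stack = (empty)
pos 36: push '['; stack = [
pos 37: ']' matches '['; pop; stack = (empty)
pos 38: push '{'; stack = {
pos 39: push '['; stack = {[
pos 40: ']' matches '['; pop; stack = {
pos 41: '}' matches '{'; pop; stack = (empty)
pos 42: push '('; stack = (
pos 43: ')' matches '('; pop; stack = (empty)
end: stack empty → VALID
Verdict: properly nested → yes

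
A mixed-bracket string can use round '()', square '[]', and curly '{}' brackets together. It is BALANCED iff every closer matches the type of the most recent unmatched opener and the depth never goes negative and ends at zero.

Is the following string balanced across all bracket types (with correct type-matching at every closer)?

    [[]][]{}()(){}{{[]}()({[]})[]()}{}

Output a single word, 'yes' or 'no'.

pos 0: push '['; stack = [
pos 1: push '['; stack = [[
pos 2: ']' matches '['; pop; stack = [
pos 3: ']' matches '['; pop; stack = (empty)
pos 4: push '['; stack = [
pos 5: ']' matches '['; pop; stack = (empty)
pos 6: push '{'; stack = {
pos 7: '}' matches '{'; pop; stack = (empty)
pos 8: push '('; stack = (
pos 9: ')' matches '('; pop; stack = (empty)
pos 10: push '('; stack = (
pos 11: ')' matches '('; pop; stack = (empty)
pos 12: push '{'; stack = {
pos 13: '}' matches '{'; pop; stack = (empty)
pos 14: push '{'; stack = {
pos 15: push '{'; stack = {{
pos 16: push '['; stack = {{[
pos 17: ']' matches '['; pop; stack = {{
pos 18: '}' matches '{'; pop; stack = {
pos 19: push '('; stack = {(
pos 20: ')' matches '('; pop; stack = {
pos 21: push '('; stack = {(
pos 22: push '{'; stack = {({
pos 23: push '['; stack = {({[
pos 24: ']' matches '['; pop; stack = {({
pos 25: '}' matches '{'; pop; stack = {(
pos 26: ')' matches '('; pop; stack = {
pos 27: push '['; stack = {[
pos 28: ']' matches '['; pop; stack = {
pos 29: push '('; stack = {(
pos 30: ')' matches '('; pop; stack = {
pos 31: '}' matches '{'; pop; stack = (empty)
pos 32: push '{'; stack = {
pos 33: '}' matches '{'; pop; stack = (empty)
end: stack empty → VALID
Verdict: properly nested → yes

Answer: yes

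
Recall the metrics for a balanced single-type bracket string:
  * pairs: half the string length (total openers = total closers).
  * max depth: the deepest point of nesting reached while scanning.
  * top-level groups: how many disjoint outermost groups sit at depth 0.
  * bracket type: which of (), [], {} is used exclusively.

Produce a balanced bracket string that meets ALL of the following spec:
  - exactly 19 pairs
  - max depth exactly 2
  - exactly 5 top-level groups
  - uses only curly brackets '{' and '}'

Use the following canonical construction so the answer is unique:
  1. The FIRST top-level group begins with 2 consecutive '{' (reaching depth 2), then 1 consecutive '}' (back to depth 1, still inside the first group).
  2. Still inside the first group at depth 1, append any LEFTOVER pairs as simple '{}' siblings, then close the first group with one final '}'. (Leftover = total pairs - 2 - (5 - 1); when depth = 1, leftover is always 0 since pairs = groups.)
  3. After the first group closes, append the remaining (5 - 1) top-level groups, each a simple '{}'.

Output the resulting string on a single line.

Answer: {{}{}{}{}{}{}{}{}{}{}{}{}{}{}}{}{}{}{}

Derivation:
Spec: pairs=19 depth=2 groups=5
Leftover pairs = 19 - 2 - (5-1) = 13
First group: deep chain of depth 2 + 13 sibling pairs
Remaining 4 groups: simple '{}' each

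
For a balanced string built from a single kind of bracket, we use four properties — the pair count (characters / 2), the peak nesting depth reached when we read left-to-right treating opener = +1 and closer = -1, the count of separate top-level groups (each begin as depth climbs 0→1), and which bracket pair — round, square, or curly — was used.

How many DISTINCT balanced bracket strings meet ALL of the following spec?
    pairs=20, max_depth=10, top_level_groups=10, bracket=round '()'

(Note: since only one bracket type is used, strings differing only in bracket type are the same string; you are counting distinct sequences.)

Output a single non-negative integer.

Spec: pairs=20 depth=10 groups=10
Count(depth <= 10) = 10014995
Count(depth <= 9) = 10014735
Count(depth == 10) = 10014995 - 10014735 = 260

Answer: 260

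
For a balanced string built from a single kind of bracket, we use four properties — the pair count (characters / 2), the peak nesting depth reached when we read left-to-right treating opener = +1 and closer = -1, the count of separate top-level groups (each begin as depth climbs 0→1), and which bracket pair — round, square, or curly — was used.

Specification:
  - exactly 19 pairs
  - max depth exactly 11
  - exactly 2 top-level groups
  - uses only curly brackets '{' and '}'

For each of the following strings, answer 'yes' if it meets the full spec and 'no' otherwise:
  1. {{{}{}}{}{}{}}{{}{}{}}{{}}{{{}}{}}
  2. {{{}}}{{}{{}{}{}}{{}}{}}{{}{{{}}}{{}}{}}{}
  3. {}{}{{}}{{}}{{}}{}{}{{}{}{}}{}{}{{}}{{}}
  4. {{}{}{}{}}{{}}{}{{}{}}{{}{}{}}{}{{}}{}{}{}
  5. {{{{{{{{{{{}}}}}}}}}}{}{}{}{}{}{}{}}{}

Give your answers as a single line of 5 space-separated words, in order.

Answer: no no no no yes

Derivation:
String 1 '{{{}{}}{}{}{}}{{}{}{}}{{}}{{{}}{}}': depth seq [1 2 3 2 3 2 1 2 1 2 1 2 1 0 1 2 1 2 1 2 1 0 1 2 1 0 1 2 3 2 1 2 1 0]
  -> pairs=17 depth=3 groups=4 -> no
String 2 '{{{}}}{{}{{}{}{}}{{}}{}}{{}{{{}}}{{}}{}}{}': depth seq [1 2 3 2 1 0 1 2 1 2 3 2 3 2 3 2 1 2 3 2 1 2 1 0 1 2 1 2 3 4 3 2 1 2 3 2 1 2 1 0 1 0]
  -> pairs=21 depth=4 groups=4 -> no
String 3 '{}{}{{}}{{}}{{}}{}{}{{}{}{}}{}{}{{}}{{}}': depth seq [1 0 1 0 1 2 1 0 1 2 1 0 1 2 1 0 1 0 1 0 1 2 1 2 1 2 1 0 1 0 1 0 1 2 1 0 1 2 1 0]
  -> pairs=20 depth=2 groups=12 -> no
String 4 '{{}{}{}{}}{{}}{}{{}{}}{{}{}{}}{}{{}}{}{}{}': depth seq [1 2 1 2 1 2 1 2 1 0 1 2 1 0 1 0 1 2 1 2 1 0 1 2 1 2 1 2 1 0 1 0 1 2 1 0 1 0 1 0 1 0]
  -> pairs=21 depth=2 groups=10 -> no
String 5 '{{{{{{{{{{{}}}}}}}}}}{}{}{}{}{}{}{}}{}': depth seq [1 2 3 4 5 6 7 8 9 10 11 10 9 8 7 6 5 4 3 2 1 2 1 2 1 2 1 2 1 2 1 2 1 2 1 0 1 0]
  -> pairs=19 depth=11 groups=2 -> yes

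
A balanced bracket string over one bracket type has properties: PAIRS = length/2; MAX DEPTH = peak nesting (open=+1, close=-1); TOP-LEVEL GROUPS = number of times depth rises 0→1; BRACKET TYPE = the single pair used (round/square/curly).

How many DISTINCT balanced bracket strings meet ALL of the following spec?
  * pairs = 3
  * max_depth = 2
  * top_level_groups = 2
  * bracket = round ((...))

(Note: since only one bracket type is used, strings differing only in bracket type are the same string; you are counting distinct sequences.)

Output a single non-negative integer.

Answer: 2

Derivation:
Spec: pairs=3 depth=2 groups=2
Count(depth <= 2) = 2
Count(depth <= 1) = 0
Count(depth == 2) = 2 - 0 = 2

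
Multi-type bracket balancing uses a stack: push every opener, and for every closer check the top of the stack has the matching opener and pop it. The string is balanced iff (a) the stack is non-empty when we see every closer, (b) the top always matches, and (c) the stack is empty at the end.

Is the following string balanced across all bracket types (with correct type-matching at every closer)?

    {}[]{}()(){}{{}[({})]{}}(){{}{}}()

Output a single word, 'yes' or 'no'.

Answer: yes

Derivation:
pos 0: push '{'; stack = {
pos 1: '}' matches '{'; pop; stack = (empty)
pos 2: push '['; stack = [
pos 3: ']' matches '['; pop; stack = (empty)
pos 4: push '{'; stack = {
pos 5: '}' matches '{'; pop; stack = (empty)
pos 6: push '('; stack = (
pos 7: ')' matches '('; pop; stack = (empty)
pos 8: push '('; stack = (
pos 9: ')' matches '('; pop; stack = (empty)
pos 10: push '{'; stack = {
pos 11: '}' matches '{'; pop; stack = (empty)
pos 12: push '{'; stack = {
pos 13: push '{'; stack = {{
pos 14: '}' matches '{'; pop; stack = {
pos 15: push '['; stack = {[
pos 16: push '('; stack = {[(
pos 17: push '{'; stack = {[({
pos 18: '}' matches '{'; pop; stack = {[(
pos 19: ')' matches '('; pop; stack = {[
pos 20: ']' matches '['; pop; stack = {
pos 21: push '{'; stack = {{
pos 22: '}' matches '{'; pop; stack = {
pos 23: '}' matches '{'; pop; stack = (empty)
pos 24: push '('; stack = (
pos 25: ')' matches '('; pop; stack = (empty)
pos 26: push '{'; stack = {
pos 27: push '{'; stack = {{
pos 28: '}' matches '{'; pop; stack = {
pos 29: push '{'; stack = {{
pos 30: '}' matches '{'; pop; stack = {
pos 31: '}' matches '{'; pop; stack = (empty)
pos 32: push '('; stack = (
pos 33: ')' matches '('; pop; stack = (empty)
end: stack empty → VALID
Verdict: properly nested → yes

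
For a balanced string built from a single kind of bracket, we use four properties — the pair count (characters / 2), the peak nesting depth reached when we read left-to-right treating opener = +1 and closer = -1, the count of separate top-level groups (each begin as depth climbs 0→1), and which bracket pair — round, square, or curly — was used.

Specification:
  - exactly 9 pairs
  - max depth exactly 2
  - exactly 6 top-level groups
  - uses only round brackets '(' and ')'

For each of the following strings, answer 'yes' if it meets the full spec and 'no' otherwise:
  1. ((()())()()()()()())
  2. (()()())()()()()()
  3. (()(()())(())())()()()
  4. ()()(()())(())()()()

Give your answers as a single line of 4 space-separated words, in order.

String 1 '((()())()()()()()())': depth seq [1 2 3 2 3 2 1 2 1 2 1 2 1 2 1 2 1 2 1 0]
  -> pairs=10 depth=3 groups=1 -> no
String 2 '(()()())()()()()()': depth seq [1 2 1 2 1 2 1 0 1 0 1 0 1 0 1 0 1 0]
  -> pairs=9 depth=2 groups=6 -> yes
String 3 '(()(()())(())())()()()': depth seq [1 2 1 2 3 2 3 2 1 2 3 2 1 2 1 0 1 0 1 0 1 0]
  -> pairs=11 depth=3 groups=4 -> no
String 4 '()()(()())(())()()()': depth seq [1 0 1 0 1 2 1 2 1 0 1 2 1 0 1 0 1 0 1 0]
  -> pairs=10 depth=2 groups=7 -> no

Answer: no yes no no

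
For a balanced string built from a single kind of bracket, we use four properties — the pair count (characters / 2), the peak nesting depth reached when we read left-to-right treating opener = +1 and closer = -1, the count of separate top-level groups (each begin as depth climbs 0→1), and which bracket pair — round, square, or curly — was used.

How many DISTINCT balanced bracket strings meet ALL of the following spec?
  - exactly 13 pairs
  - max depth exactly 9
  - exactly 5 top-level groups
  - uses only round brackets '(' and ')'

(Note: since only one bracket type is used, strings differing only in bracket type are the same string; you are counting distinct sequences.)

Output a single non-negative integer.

Spec: pairs=13 depth=9 groups=5
Count(depth <= 9) = 48450
Count(depth <= 8) = 48445
Count(depth == 9) = 48450 - 48445 = 5

Answer: 5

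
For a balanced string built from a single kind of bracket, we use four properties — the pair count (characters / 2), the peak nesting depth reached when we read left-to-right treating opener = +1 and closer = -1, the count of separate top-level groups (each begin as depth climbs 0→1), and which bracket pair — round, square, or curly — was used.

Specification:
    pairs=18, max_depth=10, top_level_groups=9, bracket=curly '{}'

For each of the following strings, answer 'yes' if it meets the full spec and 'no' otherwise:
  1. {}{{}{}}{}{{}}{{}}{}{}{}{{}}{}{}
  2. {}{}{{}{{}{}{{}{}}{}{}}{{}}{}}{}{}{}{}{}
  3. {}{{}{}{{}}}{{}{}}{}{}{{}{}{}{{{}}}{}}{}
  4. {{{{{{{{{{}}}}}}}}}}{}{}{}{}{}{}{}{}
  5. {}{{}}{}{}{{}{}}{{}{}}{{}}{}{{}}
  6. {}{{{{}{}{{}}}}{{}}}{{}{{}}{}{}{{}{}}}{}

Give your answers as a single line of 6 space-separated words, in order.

String 1 '{}{{}{}}{}{{}}{{}}{}{}{}{{}}{}{}': depth seq [1 0 1 2 1 2 1 0 1 0 1 2 1 0 1 2 1 0 1 0 1 0 1 0 1 2 1 0 1 0 1 0]
  -> pairs=16 depth=2 groups=11 -> no
String 2 '{}{}{{}{{}{}{{}{}}{}{}}{{}}{}}{}{}{}{}{}': depth seq [1 0 1 0 1 2 1 2 3 2 3 2 3 4 3 4 3 2 3 2 3 2 1 2 3 2 1 2 1 0 1 0 1 0 1 0 1 0 1 0]
  -> pairs=20 depth=4 groups=8 -> no
String 3 '{}{{}{}{{}}}{{}{}}{}{}{{}{}{}{{{}}}{}}{}': depth seq [1 0 1 2 1 2 1 2 3 2 1 0 1 2 1 2 1 0 1 0 1 0 1 2 1 2 1 2 1 2 3 4 3 2 1 2 1 0 1 0]
  -> pairs=20 depth=4 groups=7 -> no
String 4 '{{{{{{{{{{}}}}}}}}}}{}{}{}{}{}{}{}{}': depth seq [1 2 3 4 5 6 7 8 9 10 9 8 7 6 5 4 3 2 1 0 1 0 1 0 1 0 1 0 1 0 1 0 1 0 1 0]
  -> pairs=18 depth=10 groups=9 -> yes
String 5 '{}{{}}{}{}{{}{}}{{}{}}{{}}{}{{}}': depth seq [1 0 1 2 1 0 1 0 1 0 1 2 1 2 1 0 1 2 1 2 1 0 1 2 1 0 1 0 1 2 1 0]
  -> pairs=16 depth=2 groups=9 -> no
String 6 '{}{{{{}{}{{}}}}{{}}}{{}{{}}{}{}{{}{}}}{}': depth seq [1 0 1 2 3 4 3 4 3 4 5 4 3 2 1 2 3 2 1 0 1 2 1 2 3 2 1 2 1 2 1 2 3 2 3 2 1 0 1 0]
  -> pairs=20 depth=5 groups=4 -> no

Answer: no no no yes no no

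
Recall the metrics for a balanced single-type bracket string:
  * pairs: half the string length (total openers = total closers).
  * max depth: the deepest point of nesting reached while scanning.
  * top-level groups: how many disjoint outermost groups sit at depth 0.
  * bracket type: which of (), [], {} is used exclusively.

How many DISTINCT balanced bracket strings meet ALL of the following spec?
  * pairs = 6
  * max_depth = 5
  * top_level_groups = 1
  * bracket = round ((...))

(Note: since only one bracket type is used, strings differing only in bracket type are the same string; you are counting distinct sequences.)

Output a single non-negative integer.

Answer: 7

Derivation:
Spec: pairs=6 depth=5 groups=1
Count(depth <= 5) = 41
Count(depth <= 4) = 34
Count(depth == 5) = 41 - 34 = 7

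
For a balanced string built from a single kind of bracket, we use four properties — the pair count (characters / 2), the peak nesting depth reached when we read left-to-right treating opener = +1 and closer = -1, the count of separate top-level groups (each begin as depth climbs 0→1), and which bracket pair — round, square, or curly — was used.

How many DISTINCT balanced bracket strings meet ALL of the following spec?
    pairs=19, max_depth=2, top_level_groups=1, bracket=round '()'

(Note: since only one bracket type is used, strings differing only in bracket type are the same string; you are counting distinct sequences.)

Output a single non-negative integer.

Answer: 1

Derivation:
Spec: pairs=19 depth=2 groups=1
Count(depth <= 2) = 1
Count(depth <= 1) = 0
Count(depth == 2) = 1 - 0 = 1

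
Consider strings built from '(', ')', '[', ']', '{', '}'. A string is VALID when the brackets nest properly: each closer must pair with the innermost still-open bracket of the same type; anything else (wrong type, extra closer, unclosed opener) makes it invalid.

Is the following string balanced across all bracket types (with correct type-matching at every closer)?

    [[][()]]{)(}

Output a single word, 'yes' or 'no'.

Answer: no

Derivation:
pos 0: push '['; stack = [
pos 1: push '['; stack = [[
pos 2: ']' matches '['; pop; stack = [
pos 3: push '['; stack = [[
pos 4: push '('; stack = [[(
pos 5: ')' matches '('; pop; stack = [[
pos 6: ']' matches '['; pop; stack = [
pos 7: ']' matches '['; pop; stack = (empty)
pos 8: push '{'; stack = {
pos 9: saw closer ')' but top of stack is '{' (expected '}') → INVALID
Verdict: type mismatch at position 9: ')' closes '{' → no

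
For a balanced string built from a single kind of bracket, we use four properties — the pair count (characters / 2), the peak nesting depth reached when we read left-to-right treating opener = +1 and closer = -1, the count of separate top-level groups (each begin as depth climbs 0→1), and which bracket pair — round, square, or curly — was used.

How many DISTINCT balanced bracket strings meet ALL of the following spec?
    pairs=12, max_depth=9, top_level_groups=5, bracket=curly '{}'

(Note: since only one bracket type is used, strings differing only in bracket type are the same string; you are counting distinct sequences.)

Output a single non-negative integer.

Spec: pairs=12 depth=9 groups=5
Count(depth <= 9) = 13260
Count(depth <= 8) = 13260
Count(depth == 9) = 13260 - 13260 = 0

Answer: 0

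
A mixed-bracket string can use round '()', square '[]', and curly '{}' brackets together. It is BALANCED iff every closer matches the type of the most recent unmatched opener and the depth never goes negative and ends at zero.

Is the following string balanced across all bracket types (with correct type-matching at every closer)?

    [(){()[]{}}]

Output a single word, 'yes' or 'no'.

pos 0: push '['; stack = [
pos 1: push '('; stack = [(
pos 2: ')' matches '('; pop; stack = [
pos 3: push '{'; stack = [{
pos 4: push '('; stack = [{(
pos 5: ')' matches '('; pop; stack = [{
pos 6: push '['; stack = [{[
pos 7: ']' matches '['; pop; stack = [{
pos 8: push '{'; stack = [{{
pos 9: '}' matches '{'; pop; stack = [{
pos 10: '}' matches '{'; pop; stack = [
pos 11: ']' matches '['; pop; stack = (empty)
end: stack empty → VALID
Verdict: properly nested → yes

Answer: yes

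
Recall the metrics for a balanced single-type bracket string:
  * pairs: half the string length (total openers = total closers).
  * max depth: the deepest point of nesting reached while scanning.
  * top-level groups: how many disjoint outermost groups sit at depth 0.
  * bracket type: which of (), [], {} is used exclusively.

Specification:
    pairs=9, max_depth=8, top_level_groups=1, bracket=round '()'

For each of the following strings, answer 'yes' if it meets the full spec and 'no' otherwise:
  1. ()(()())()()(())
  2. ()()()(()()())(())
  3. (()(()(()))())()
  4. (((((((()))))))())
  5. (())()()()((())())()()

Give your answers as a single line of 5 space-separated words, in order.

Answer: no no no yes no

Derivation:
String 1 '()(()())()()(())': depth seq [1 0 1 2 1 2 1 0 1 0 1 0 1 2 1 0]
  -> pairs=8 depth=2 groups=5 -> no
String 2 '()()()(()()())(())': depth seq [1 0 1 0 1 0 1 2 1 2 1 2 1 0 1 2 1 0]
  -> pairs=9 depth=2 groups=5 -> no
String 3 '(()(()(()))())()': depth seq [1 2 1 2 3 2 3 4 3 2 1 2 1 0 1 0]
  -> pairs=8 depth=4 groups=2 -> no
String 4 '(((((((()))))))())': depth seq [1 2 3 4 5 6 7 8 7 6 5 4 3 2 1 2 1 0]
  -> pairs=9 depth=8 groups=1 -> yes
String 5 '(())()()()((())())()()': depth seq [1 2 1 0 1 0 1 0 1 0 1 2 3 2 1 2 1 0 1 0 1 0]
  -> pairs=11 depth=3 groups=7 -> no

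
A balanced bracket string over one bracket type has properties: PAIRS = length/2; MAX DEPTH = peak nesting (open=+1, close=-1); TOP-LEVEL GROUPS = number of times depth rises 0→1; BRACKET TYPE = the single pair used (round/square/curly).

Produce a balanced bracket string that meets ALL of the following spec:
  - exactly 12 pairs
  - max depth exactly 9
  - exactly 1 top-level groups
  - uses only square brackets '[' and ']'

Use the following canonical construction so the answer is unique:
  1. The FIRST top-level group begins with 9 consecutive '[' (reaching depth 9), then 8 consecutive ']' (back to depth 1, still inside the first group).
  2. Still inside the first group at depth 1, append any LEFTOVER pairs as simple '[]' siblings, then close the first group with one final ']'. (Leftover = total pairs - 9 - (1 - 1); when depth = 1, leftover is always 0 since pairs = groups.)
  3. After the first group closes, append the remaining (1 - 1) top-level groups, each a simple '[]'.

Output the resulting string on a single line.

Answer: [[[[[[[[[]]]]]]]][][][]]

Derivation:
Spec: pairs=12 depth=9 groups=1
Leftover pairs = 12 - 9 - (1-1) = 3
First group: deep chain of depth 9 + 3 sibling pairs
Remaining 0 groups: simple '[]' each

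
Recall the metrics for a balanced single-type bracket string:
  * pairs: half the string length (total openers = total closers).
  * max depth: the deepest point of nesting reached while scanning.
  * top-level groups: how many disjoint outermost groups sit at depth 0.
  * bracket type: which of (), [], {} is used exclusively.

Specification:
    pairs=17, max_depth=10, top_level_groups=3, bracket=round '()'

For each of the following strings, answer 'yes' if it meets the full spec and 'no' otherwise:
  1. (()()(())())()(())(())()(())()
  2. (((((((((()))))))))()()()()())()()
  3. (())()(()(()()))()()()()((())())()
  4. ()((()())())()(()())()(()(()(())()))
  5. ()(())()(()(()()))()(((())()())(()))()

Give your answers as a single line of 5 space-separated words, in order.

Answer: no yes no no no

Derivation:
String 1 '(()()(())())()(())(())()(())()': depth seq [1 2 1 2 1 2 3 2 1 2 1 0 1 0 1 2 1 0 1 2 1 0 1 0 1 2 1 0 1 0]
  -> pairs=15 depth=3 groups=7 -> no
String 2 '(((((((((()))))))))()()()()())()()': depth seq [1 2 3 4 5 6 7 8 9 10 9 8 7 6 5 4 3 2 1 2 1 2 1 2 1 2 1 2 1 0 1 0 1 0]
  -> pairs=17 depth=10 groups=3 -> yes
String 3 '(())()(()(()()))()()()()((())())()': depth seq [1 2 1 0 1 0 1 2 1 2 3 2 3 2 1 0 1 0 1 0 1 0 1 0 1 2 3 2 1 2 1 0 1 0]
  -> pairs=17 depth=3 groups=9 -> no
String 4 '()((()())())()(()())()(()(()(())()))': depth seq [1 0 1 2 3 2 3 2 1 2 1 0 1 0 1 2 1 2 1 0 1 0 1 2 1 2 3 2 3 4 3 2 3 2 1 0]
  -> pairs=18 depth=4 groups=6 -> no
String 5 '()(())()(()(()()))()(((())()())(()))()': depth seq [1 0 1 2 1 0 1 0 1 2 1 2 3 2 3 2 1 0 1 0 1 2 3 4 3 2 3 2 3 2 1 2 3 2 1 0 1 0]
  -> pairs=19 depth=4 groups=7 -> no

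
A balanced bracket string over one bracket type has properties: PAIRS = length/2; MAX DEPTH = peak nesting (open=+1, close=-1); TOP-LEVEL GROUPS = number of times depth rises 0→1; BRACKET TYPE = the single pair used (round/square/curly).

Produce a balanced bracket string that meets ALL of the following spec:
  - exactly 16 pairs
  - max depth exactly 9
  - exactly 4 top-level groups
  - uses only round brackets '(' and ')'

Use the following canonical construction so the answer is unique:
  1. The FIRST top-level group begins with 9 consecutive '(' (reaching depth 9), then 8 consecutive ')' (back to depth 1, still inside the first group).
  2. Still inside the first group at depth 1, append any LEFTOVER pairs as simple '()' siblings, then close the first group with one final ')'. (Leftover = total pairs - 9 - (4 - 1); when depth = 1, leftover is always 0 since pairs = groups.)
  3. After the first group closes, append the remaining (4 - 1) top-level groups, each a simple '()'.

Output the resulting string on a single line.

Answer: ((((((((())))))))()()()())()()()

Derivation:
Spec: pairs=16 depth=9 groups=4
Leftover pairs = 16 - 9 - (4-1) = 4
First group: deep chain of depth 9 + 4 sibling pairs
Remaining 3 groups: simple '()' each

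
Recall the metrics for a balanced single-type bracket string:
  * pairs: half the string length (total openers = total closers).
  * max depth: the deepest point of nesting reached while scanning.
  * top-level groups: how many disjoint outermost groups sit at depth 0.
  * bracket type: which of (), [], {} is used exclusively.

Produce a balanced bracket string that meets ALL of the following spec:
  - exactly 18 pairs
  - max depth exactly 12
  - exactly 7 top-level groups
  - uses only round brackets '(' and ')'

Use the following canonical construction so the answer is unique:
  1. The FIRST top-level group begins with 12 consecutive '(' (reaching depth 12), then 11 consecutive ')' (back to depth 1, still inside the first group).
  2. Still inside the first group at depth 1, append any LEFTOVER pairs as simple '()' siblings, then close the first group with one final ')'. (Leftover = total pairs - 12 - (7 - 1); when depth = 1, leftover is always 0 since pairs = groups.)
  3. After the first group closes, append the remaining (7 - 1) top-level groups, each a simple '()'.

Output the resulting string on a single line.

Answer: (((((((((((())))))))))))()()()()()()

Derivation:
Spec: pairs=18 depth=12 groups=7
Leftover pairs = 18 - 12 - (7-1) = 0
First group: deep chain of depth 12 + 0 sibling pairs
Remaining 6 groups: simple '()' each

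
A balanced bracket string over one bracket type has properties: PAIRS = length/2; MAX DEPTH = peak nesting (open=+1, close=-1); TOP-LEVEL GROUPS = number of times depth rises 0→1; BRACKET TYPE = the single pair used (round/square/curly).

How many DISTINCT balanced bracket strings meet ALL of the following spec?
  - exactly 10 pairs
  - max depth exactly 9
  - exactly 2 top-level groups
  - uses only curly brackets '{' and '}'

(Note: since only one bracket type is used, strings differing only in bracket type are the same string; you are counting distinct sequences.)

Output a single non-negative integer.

Spec: pairs=10 depth=9 groups=2
Count(depth <= 9) = 4862
Count(depth <= 8) = 4860
Count(depth == 9) = 4862 - 4860 = 2

Answer: 2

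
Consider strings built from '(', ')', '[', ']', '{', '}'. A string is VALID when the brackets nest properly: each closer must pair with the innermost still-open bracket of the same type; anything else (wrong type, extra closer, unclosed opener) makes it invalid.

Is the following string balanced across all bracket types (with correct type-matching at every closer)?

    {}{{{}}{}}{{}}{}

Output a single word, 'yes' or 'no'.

Answer: yes

Derivation:
pos 0: push '{'; stack = {
pos 1: '}' matches '{'; pop; stack = (empty)
pos 2: push '{'; stack = {
pos 3: push '{'; stack = {{
pos 4: push '{'; stack = {{{
pos 5: '}' matches '{'; pop; stack = {{
pos 6: '}' matches '{'; pop; stack = {
pos 7: push '{'; stack = {{
pos 8: '}' matches '{'; pop; stack = {
pos 9: '}' matches '{'; pop; stack = (empty)
pos 10: push '{'; stack = {
pos 11: push '{'; stack = {{
pos 12: '}' matches '{'; pop; stack = {
pos 13: '}' matches '{'; pop; stack = (empty)
pos 14: push '{'; stack = {
pos 15: '}' matches '{'; pop; stack = (empty)
end: stack empty → VALID
Verdict: properly nested → yes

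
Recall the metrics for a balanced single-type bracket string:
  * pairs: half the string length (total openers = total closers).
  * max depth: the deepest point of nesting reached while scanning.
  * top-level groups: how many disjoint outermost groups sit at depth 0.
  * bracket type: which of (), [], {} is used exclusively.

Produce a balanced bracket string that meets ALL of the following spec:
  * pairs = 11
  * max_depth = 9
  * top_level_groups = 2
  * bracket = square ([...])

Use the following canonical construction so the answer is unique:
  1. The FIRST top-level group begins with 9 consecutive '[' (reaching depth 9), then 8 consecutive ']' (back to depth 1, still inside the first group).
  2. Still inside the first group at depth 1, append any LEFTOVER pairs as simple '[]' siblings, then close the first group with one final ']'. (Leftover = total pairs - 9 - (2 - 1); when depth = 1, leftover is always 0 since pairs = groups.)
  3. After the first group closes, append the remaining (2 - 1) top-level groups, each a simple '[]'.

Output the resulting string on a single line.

Spec: pairs=11 depth=9 groups=2
Leftover pairs = 11 - 9 - (2-1) = 1
First group: deep chain of depth 9 + 1 sibling pairs
Remaining 1 groups: simple '[]' each

Answer: [[[[[[[[[]]]]]]]][]][]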